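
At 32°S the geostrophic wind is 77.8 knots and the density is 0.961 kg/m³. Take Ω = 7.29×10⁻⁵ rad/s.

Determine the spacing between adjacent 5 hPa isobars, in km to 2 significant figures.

Coriolis parameter at 32°S:
f = 2Ω sin φ = 2 × 7.29×10⁻⁵ × sin 32° = 7.73×10⁻⁵ s⁻¹
Wind speed in SI: 77.8 knots = 40.0 m/s
Geostrophic balance rearranged: |∂P/∂n| = f ρ V_g
|∂P/∂n| = 7.73×10⁻⁵ × 0.961 × 40.0 = 2.97×10⁻³ Pa/m
Isobar spacing: Δn = ΔP/|∂P/∂n| = 500 Pa / 2.97×10⁻³ Pa/m = 168253 m ≈ 170 km

170 km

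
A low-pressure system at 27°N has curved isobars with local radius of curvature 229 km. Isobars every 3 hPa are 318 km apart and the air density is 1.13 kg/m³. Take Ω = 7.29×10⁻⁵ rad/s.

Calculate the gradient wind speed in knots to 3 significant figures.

15.9 knots

Coriolis parameter at 27°N:
f = 2Ω sin φ = 2 × 7.29×10⁻⁵ × sin 27° = 6.62×10⁻⁵ s⁻¹
Pressure gradient: |∂P/∂n| = 300 Pa / 318000 m = 9.43×10⁻⁴ Pa/m
Geostrophic speed: V_g = |∂P/∂n|/(fρ) = 9.43×10⁻⁴/(6.62×10⁻⁵ × 1.13) = 12.6 m/s
Around a low, centrifugal force acts outward with Coriolis, so pressure-gradient force balances both:
(1/ρ)|∂P/∂n| = fV + V²/R  →  V² + fR·V − fR·V_g = 0
With fR = 6.62×10⁻⁵ × 229×10³ m = 15.2 m/s:
V = [−fR + √((fR)² + 4 fR V_g)]/2 = [−15.2 + √(15.2² + 4×15.2×12.6)]/2 = 8.19 m/s
Subgeostrophic (V < V_g = 12.6 m/s), as expected around a low.
Converting: 8.19 m/s × 1.944 = 15.9 knots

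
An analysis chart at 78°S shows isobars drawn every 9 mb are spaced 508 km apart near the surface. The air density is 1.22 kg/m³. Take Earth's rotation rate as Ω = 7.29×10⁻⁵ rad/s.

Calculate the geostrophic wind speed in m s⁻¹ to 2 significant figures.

10 m s⁻¹

Coriolis parameter at 78°S:
f = 2Ω sin φ = 2 × 7.29×10⁻⁵ × sin 78° = 1.43×10⁻⁴ s⁻¹
Pressure gradient: |∂P/∂n| = 900 Pa / 508000 m = 1.77×10⁻³ Pa/m
Geostrophic balance (pressure-gradient force = Coriolis force):
V_g = (1/(fρ)) |∂P/∂n| = 1.77×10⁻³ / (1.43×10⁻⁴ × 1.22) = 10.2 m/s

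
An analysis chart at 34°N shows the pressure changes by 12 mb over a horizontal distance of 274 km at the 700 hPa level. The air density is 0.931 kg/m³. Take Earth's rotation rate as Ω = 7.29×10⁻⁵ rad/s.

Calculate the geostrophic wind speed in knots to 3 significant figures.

112 knots

Coriolis parameter at 34°N:
f = 2Ω sin φ = 2 × 7.29×10⁻⁵ × sin 34° = 8.15×10⁻⁵ s⁻¹
Pressure gradient: |∂P/∂n| = 1200 Pa / 274000 m = 4.38×10⁻³ Pa/m
Geostrophic balance (pressure-gradient force = Coriolis force):
V_g = (1/(fρ)) |∂P/∂n| = 4.38×10⁻³ / (8.15×10⁻⁵ × 0.931) = 57.7 m/s
Converting: 57.7 m/s × 1.944 = 112 knots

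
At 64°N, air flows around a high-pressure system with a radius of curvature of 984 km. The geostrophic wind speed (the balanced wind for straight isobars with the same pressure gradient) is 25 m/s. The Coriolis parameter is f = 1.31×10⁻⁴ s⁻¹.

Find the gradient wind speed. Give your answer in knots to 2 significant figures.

66 knots

Around a high, pressure-gradient force acts outward with centrifugal, so Coriolis balances both:
fV = (1/ρ)|∂P/∂n| + V²/R  →  V² − fR·V + fR·V_g = 0
With fR = 1.31×10⁻⁴ × 984×10³ m = 129 m/s:
V = [fR − √((fR)² − 4 fR V_g)]/2 = [129 − √(129² − 4×129×25)]/2 = 33.9 m/s
Supergeostrophic (V > V_g = 25 m/s), as expected around a high.
Converting: 33.9 m/s × 1.944 = 66 knots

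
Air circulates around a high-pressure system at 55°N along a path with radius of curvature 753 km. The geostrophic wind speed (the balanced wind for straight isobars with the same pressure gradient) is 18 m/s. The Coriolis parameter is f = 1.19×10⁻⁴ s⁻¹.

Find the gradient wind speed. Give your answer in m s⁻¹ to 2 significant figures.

25 m s⁻¹

Around a high, pressure-gradient force acts outward with centrifugal, so Coriolis balances both:
fV = (1/ρ)|∂P/∂n| + V²/R  →  V² − fR·V + fR·V_g = 0
With fR = 1.19×10⁻⁴ × 753×10³ m = 89.6 m/s:
V = [fR − √((fR)² − 4 fR V_g)]/2 = [89.6 − √(89.6² − 4×89.6×18)]/2 = 24.9 m/s
Supergeostrophic (V > V_g = 18 m/s), as expected around a high.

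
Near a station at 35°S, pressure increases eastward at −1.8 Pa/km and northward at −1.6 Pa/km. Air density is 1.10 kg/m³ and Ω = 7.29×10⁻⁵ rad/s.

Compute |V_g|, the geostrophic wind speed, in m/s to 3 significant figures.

Coriolis parameter at 35°S:
f = 2Ω sin φ = 2 × 7.29×10⁻⁵ × sin 35° = 8.36×10⁻⁵ s⁻¹
In the Southern Hemisphere f is negative: f = −8.36×10⁻⁵ s⁻¹.
Component geostrophic relations (x east, y north):
u_g = −(1/(fρ)) ∂P/∂y,  v_g = (1/(fρ)) ∂P/∂x
u_g = −(−1.6×10⁻³)/(−8.36×10⁻⁵ × 1.10) = −17.4 m/s;  v_g = (−1.8×10⁻³)/(−8.36×10⁻⁵ × 1.10) = 19.6 m/s
|V_g| = √(u_g² + v_g²) = 26.2 m/s

26.2 m/s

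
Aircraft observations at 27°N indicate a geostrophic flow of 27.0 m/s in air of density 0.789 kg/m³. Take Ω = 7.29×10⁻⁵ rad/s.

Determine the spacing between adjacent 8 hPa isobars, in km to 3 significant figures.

Coriolis parameter at 27°N:
f = 2Ω sin φ = 2 × 7.29×10⁻⁵ × sin 27° = 6.62×10⁻⁵ s⁻¹
Geostrophic balance rearranged: |∂P/∂n| = f ρ V_g
|∂P/∂n| = 6.62×10⁻⁵ × 0.789 × 27.0 = 1.41×10⁻³ Pa/m
Isobar spacing: Δn = ΔP/|∂P/∂n| = 800 Pa / 1.41×10⁻³ Pa/m = 567342 m ≈ 567 km

567 km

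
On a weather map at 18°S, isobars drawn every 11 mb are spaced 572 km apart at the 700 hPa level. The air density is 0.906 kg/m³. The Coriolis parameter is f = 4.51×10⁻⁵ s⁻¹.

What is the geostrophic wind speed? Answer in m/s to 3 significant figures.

47.1 m/s

Pressure gradient: |∂P/∂n| = 1100 Pa / 572000 m = 1.92×10⁻³ Pa/m
Geostrophic balance (pressure-gradient force = Coriolis force):
V_g = (1/(fρ)) |∂P/∂n| = 1.92×10⁻³ / (4.51×10⁻⁵ × 0.906) = 47.1 m/s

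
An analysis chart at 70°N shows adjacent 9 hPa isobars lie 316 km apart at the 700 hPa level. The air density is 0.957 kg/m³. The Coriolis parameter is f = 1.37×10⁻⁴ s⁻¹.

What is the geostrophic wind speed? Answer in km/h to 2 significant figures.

78 km/h

Pressure gradient: |∂P/∂n| = 900 Pa / 316000 m = 2.85×10⁻³ Pa/m
Geostrophic balance (pressure-gradient force = Coriolis force):
V_g = (1/(fρ)) |∂P/∂n| = 2.85×10⁻³ / (1.37×10⁻⁴ × 0.957) = 21.7 m/s
Converting: 21.7 m/s × 3.6 = 78 km/h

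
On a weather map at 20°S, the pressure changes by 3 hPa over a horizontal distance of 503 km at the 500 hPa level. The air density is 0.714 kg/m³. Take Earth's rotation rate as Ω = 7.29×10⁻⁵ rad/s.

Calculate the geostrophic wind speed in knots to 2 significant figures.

33 knots

Coriolis parameter at 20°S:
f = 2Ω sin φ = 2 × 7.29×10⁻⁵ × sin 20° = 4.99×10⁻⁵ s⁻¹
Pressure gradient: |∂P/∂n| = 300 Pa / 503000 m = 5.96×10⁻⁴ Pa/m
Geostrophic balance (pressure-gradient force = Coriolis force):
V_g = (1/(fρ)) |∂P/∂n| = 5.96×10⁻⁴ / (4.99×10⁻⁵ × 0.714) = 16.8 m/s
Converting: 16.8 m/s × 1.944 = 33 knots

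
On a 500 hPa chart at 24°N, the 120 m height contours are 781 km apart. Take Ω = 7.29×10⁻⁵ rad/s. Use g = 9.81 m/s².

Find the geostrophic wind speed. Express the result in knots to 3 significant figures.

49.4 knots

Coriolis parameter at 24°N:
f = 2Ω sin φ = 2 × 7.29×10⁻⁵ × sin 24° = 5.93×10⁻⁵ s⁻¹
Height gradient: |∂Z/∂n| = 120 m / 781000 m = 1.54×10⁻⁴
On a pressure surface, geostrophic balance gives V_g = (g/f)|∂Z/∂n|:
V_g = 9.81 × 1.54×10⁻⁴ / 5.93×10⁻⁵ = 25.4 m/s
Converting: 25.4 m/s × 1.944 = 49.4 knots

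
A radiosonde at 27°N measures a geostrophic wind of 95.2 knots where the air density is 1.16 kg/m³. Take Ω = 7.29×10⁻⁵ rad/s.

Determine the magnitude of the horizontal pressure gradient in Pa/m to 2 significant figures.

3.8×10⁻³ Pa/m

Coriolis parameter at 27°N:
f = 2Ω sin φ = 2 × 7.29×10⁻⁵ × sin 27° = 6.62×10⁻⁵ s⁻¹
Wind speed in SI: 95.2 knots = 49.0 m/s
Geostrophic balance rearranged: |∂P/∂n| = f ρ V_g
|∂P/∂n| = 6.62×10⁻⁵ × 1.16 × 49.0 = 3.76×10⁻³ Pa/m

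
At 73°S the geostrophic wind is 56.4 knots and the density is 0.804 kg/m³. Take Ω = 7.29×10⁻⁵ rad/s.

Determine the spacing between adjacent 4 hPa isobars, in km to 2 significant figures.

Coriolis parameter at 73°S:
f = 2Ω sin φ = 2 × 7.29×10⁻⁵ × sin 73° = 1.39×10⁻⁴ s⁻¹
Wind speed in SI: 56.4 knots = 29.0 m/s
Geostrophic balance rearranged: |∂P/∂n| = f ρ V_g
|∂P/∂n| = 1.39×10⁻⁴ × 0.804 × 29.0 = 3.25×10⁻³ Pa/m
Isobar spacing: Δn = ΔP/|∂P/∂n| = 400 Pa / 3.25×10⁻³ Pa/m = 122980 m ≈ 120 km

120 km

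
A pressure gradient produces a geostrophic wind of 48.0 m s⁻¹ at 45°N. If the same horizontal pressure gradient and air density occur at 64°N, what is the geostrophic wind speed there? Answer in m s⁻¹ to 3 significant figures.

37.8 m s⁻¹

With the same pressure gradient and density, V_g ∝ 1/f ∝ 1/sin φ.
V₂ = V₁ · sin φ₁ / sin φ₂ = 48.0 × sin 45° / sin 64°
V₂ = 48.0 × 0.7071/0.8988 = 37.8 m s⁻¹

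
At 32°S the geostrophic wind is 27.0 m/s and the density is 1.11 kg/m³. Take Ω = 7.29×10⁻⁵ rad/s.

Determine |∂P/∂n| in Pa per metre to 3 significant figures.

2.32×10⁻³ Pa/m

Coriolis parameter at 32°S:
f = 2Ω sin φ = 2 × 7.29×10⁻⁵ × sin 32° = 7.73×10⁻⁵ s⁻¹
Geostrophic balance rearranged: |∂P/∂n| = f ρ V_g
|∂P/∂n| = 7.73×10⁻⁵ × 1.11 × 27.0 = 2.32×10⁻³ Pa/m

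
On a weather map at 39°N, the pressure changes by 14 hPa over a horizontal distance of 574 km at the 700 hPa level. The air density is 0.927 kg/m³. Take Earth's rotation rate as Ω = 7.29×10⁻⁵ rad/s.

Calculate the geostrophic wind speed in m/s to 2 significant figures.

29 m/s

Coriolis parameter at 39°N:
f = 2Ω sin φ = 2 × 7.29×10⁻⁵ × sin 39° = 9.18×10⁻⁵ s⁻¹
Pressure gradient: |∂P/∂n| = 1400 Pa / 574000 m = 2.44×10⁻³ Pa/m
Geostrophic balance (pressure-gradient force = Coriolis force):
V_g = (1/(fρ)) |∂P/∂n| = 2.44×10⁻³ / (9.18×10⁻⁵ × 0.927) = 28.7 m/s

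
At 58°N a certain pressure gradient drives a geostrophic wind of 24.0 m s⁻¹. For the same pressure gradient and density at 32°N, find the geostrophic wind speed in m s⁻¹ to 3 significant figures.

With the same pressure gradient and density, V_g ∝ 1/f ∝ 1/sin φ.
V₂ = V₁ · sin φ₁ / sin φ₂ = 24.0 × sin 58° / sin 32°
V₂ = 24.0 × 0.8480/0.5299 = 38.4 m s⁻¹

38.4 m s⁻¹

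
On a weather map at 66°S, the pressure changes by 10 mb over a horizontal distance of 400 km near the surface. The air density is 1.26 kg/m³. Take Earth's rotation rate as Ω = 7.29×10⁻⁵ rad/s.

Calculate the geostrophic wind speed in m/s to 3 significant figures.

Coriolis parameter at 66°S:
f = 2Ω sin φ = 2 × 7.29×10⁻⁵ × sin 66° = 1.33×10⁻⁴ s⁻¹
Pressure gradient: |∂P/∂n| = 1000 Pa / 400000 m = 2.50×10⁻³ Pa/m
Geostrophic balance (pressure-gradient force = Coriolis force):
V_g = (1/(fρ)) |∂P/∂n| = 2.50×10⁻³ / (1.33×10⁻⁴ × 1.26) = 14.9 m/s

14.9 m/s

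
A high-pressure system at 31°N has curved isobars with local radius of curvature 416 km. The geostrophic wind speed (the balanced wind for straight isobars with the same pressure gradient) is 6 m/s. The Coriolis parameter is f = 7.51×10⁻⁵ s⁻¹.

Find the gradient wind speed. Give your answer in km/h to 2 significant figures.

29 km/h

Around a high, pressure-gradient force acts outward with centrifugal, so Coriolis balances both:
fV = (1/ρ)|∂P/∂n| + V²/R  →  V² − fR·V + fR·V_g = 0
With fR = 7.51×10⁻⁵ × 416×10³ m = 31.2 m/s:
V = [fR − √((fR)² − 4 fR V_g)]/2 = [31.2 − √(31.2² − 4×31.2×6)]/2 = 8.1 m/s
Supergeostrophic (V > V_g = 6 m/s), as expected around a high.
Converting: 8.1 m/s × 3.6 = 29 km/h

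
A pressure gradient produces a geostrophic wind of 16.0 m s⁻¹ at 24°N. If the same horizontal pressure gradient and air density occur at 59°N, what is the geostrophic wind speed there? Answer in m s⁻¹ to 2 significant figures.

With the same pressure gradient and density, V_g ∝ 1/f ∝ 1/sin φ.
V₂ = V₁ · sin φ₁ / sin φ₂ = 16.0 × sin 24° / sin 59°
V₂ = 16.0 × 0.4067/0.8572 = 7.6 m s⁻¹

7.6 m s⁻¹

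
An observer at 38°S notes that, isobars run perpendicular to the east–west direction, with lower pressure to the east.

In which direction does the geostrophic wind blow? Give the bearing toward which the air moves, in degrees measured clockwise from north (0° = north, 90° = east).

The pressure-gradient force points toward the east (bearing 090°).
Geostrophic balance: in the Southern Hemisphere the Coriolis force deflects motion to the left, so the geostrophic wind blows 90° to the left of the pressure-gradient force (low pressure on the right).
Rotating 090° by 90° counterclockwise gives 000° — the wind blows toward the north.

000°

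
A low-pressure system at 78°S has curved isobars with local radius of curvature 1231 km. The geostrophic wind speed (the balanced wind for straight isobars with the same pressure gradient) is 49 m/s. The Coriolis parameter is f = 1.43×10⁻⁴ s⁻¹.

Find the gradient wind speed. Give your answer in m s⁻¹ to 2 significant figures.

40 m s⁻¹

Around a low, centrifugal force acts outward with Coriolis, so pressure-gradient force balances both:
(1/ρ)|∂P/∂n| = fV + V²/R  →  V² + fR·V − fR·V_g = 0
With fR = 1.43×10⁻⁴ × 1231×10³ m = 176 m/s:
V = [−fR + √((fR)² + 4 fR V_g)]/2 = [−176 + √(176² + 4×176×49)]/2 = 39.9 m/s
Subgeostrophic (V < V_g = 49 m/s), as expected around a low.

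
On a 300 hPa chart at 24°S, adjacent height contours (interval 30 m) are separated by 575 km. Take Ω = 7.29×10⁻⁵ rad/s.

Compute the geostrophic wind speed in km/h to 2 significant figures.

Coriolis parameter at 24°S:
f = 2Ω sin φ = 2 × 7.29×10⁻⁵ × sin 24° = 5.93×10⁻⁵ s⁻¹
Height gradient: |∂Z/∂n| = 30 m / 575000 m = 5.22×10⁻⁵
On a pressure surface, geostrophic balance gives V_g = (g/f)|∂Z/∂n|:
V_g = 9.81 × 5.22×10⁻⁵ / 5.93×10⁻⁵ = 8.63 m/s
Converting: 8.63 m/s × 3.6 = 31 km/h

31 km/h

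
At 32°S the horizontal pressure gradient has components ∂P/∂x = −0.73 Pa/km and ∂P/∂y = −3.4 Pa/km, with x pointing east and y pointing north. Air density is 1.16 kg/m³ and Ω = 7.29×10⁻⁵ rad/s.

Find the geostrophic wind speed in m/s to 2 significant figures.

Coriolis parameter at 32°S:
f = 2Ω sin φ = 2 × 7.29×10⁻⁵ × sin 32° = 7.73×10⁻⁵ s⁻¹
In the Southern Hemisphere f is negative: f = −7.73×10⁻⁵ s⁻¹.
Component geostrophic relations (x east, y north):
u_g = −(1/(fρ)) ∂P/∂y,  v_g = (1/(fρ)) ∂P/∂x
u_g = −(−3.4×10⁻³)/(−7.73×10⁻⁵ × 1.16) = −37.9 m/s;  v_g = (−0.73×10⁻³)/(−7.73×10⁻⁵ × 1.16) = 8.15 m/s
|V_g| = √(u_g² + v_g²) = 38.8 m/s

39 m/s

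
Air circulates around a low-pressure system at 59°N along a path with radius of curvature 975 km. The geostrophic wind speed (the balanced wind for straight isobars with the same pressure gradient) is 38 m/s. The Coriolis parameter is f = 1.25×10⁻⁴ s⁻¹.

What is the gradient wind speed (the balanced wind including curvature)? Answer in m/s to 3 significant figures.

Around a low, centrifugal force acts outward with Coriolis, so pressure-gradient force balances both:
(1/ρ)|∂P/∂n| = fV + V²/R  →  V² + fR·V − fR·V_g = 0
With fR = 1.25×10⁻⁴ × 975×10³ m = 122 m/s:
V = [−fR + √((fR)² + 4 fR V_g)]/2 = [−122 + √(122² + 4×122×38)]/2 = 30.4 m/s
Subgeostrophic (V < V_g = 38 m/s), as expected around a low.

30.4 m/s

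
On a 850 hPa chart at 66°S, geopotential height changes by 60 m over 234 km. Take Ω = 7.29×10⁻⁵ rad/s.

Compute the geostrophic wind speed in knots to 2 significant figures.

Coriolis parameter at 66°S:
f = 2Ω sin φ = 2 × 7.29×10⁻⁵ × sin 66° = 1.33×10⁻⁴ s⁻¹
Height gradient: |∂Z/∂n| = 60 m / 234000 m = 2.56×10⁻⁴
On a pressure surface, geostrophic balance gives V_g = (g/f)|∂Z/∂n|:
V_g = 9.81 × 2.56×10⁻⁴ / 1.33×10⁻⁴ = 18.9 m/s
Converting: 18.9 m/s × 1.944 = 37 knots

37 knots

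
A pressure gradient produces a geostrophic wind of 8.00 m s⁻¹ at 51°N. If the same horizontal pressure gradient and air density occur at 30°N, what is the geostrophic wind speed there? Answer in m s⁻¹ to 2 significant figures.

12 m s⁻¹

With the same pressure gradient and density, V_g ∝ 1/f ∝ 1/sin φ.
V₂ = V₁ · sin φ₁ / sin φ₂ = 8.00 × sin 51° / sin 30°
V₂ = 8.00 × 0.7771/0.5000 = 12 m s⁻¹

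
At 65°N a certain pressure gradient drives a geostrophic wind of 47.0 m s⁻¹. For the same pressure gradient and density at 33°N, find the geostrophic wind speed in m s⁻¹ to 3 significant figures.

78.2 m s⁻¹

With the same pressure gradient and density, V_g ∝ 1/f ∝ 1/sin φ.
V₂ = V₁ · sin φ₁ / sin φ₂ = 47.0 × sin 65° / sin 33°
V₂ = 47.0 × 0.9063/0.5446 = 78.2 m s⁻¹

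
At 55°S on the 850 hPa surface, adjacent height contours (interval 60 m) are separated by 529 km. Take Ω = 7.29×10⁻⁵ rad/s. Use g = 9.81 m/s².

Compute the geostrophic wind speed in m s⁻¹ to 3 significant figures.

9.32 m s⁻¹

Coriolis parameter at 55°S:
f = 2Ω sin φ = 2 × 7.29×10⁻⁵ × sin 55° = 1.19×10⁻⁴ s⁻¹
Height gradient: |∂Z/∂n| = 60 m / 529000 m = 1.13×10⁻⁴
On a pressure surface, geostrophic balance gives V_g = (g/f)|∂Z/∂n|:
V_g = 9.81 × 1.13×10⁻⁴ / 1.19×10⁻⁴ = 9.32 m/s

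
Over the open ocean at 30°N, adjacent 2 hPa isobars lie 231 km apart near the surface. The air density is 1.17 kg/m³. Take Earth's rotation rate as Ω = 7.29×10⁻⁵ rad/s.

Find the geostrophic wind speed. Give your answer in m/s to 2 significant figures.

10 m/s

Coriolis parameter at 30°N:
f = 2Ω sin φ = 2 × 7.29×10⁻⁵ × sin 30° = 7.29×10⁻⁵ s⁻¹
Pressure gradient: |∂P/∂n| = 200 Pa / 231000 m = 8.66×10⁻⁴ Pa/m
Geostrophic balance (pressure-gradient force = Coriolis force):
V_g = (1/(fρ)) |∂P/∂n| = 8.66×10⁻⁴ / (7.29×10⁻⁵ × 1.17) = 10.2 m/s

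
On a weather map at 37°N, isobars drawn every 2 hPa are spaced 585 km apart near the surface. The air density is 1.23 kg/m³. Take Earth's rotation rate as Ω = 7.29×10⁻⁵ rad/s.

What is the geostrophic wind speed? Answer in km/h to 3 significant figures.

11.4 km/h

Coriolis parameter at 37°N:
f = 2Ω sin φ = 2 × 7.29×10⁻⁵ × sin 37° = 8.77×10⁻⁵ s⁻¹
Pressure gradient: |∂P/∂n| = 200 Pa / 585000 m = 3.42×10⁻⁴ Pa/m
Geostrophic balance (pressure-gradient force = Coriolis force):
V_g = (1/(fρ)) |∂P/∂n| = 3.42×10⁻⁴ / (8.77×10⁻⁵ × 1.23) = 3.17 m/s
Converting: 3.17 m/s × 3.6 = 11.4 km/h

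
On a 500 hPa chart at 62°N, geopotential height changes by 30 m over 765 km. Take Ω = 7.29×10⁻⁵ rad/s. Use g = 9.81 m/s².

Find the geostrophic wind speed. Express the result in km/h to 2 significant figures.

11 km/h

Coriolis parameter at 62°N:
f = 2Ω sin φ = 2 × 7.29×10⁻⁵ × sin 62° = 1.29×10⁻⁴ s⁻¹
Height gradient: |∂Z/∂n| = 30 m / 765000 m = 3.92×10⁻⁵
On a pressure surface, geostrophic balance gives V_g = (g/f)|∂Z/∂n|:
V_g = 9.81 × 3.92×10⁻⁵ / 1.29×10⁻⁴ = 2.99 m/s
Converting: 2.99 m/s × 3.6 = 11 km/h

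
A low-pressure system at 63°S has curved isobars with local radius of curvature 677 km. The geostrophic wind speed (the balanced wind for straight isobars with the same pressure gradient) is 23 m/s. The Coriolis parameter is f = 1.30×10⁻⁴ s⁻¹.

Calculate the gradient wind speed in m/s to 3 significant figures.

Around a low, centrifugal force acts outward with Coriolis, so pressure-gradient force balances both:
(1/ρ)|∂P/∂n| = fV + V²/R  →  V² + fR·V − fR·V_g = 0
With fR = 1.30×10⁻⁴ × 677×10³ m = 88.0 m/s:
V = [−fR + √((fR)² + 4 fR V_g)]/2 = [−88.0 + √(88.0² + 4×88.0×23)]/2 = 18.9 m/s
Subgeostrophic (V < V_g = 23 m/s), as expected around a low.

18.9 m/s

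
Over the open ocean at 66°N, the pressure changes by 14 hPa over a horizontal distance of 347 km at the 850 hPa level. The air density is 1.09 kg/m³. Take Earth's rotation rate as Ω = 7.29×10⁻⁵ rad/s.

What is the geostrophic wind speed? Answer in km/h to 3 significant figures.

100 km/h

Coriolis parameter at 66°N:
f = 2Ω sin φ = 2 × 7.29×10⁻⁵ × sin 66° = 1.33×10⁻⁴ s⁻¹
Pressure gradient: |∂P/∂n| = 1400 Pa / 347000 m = 4.03×10⁻³ Pa/m
Geostrophic balance (pressure-gradient force = Coriolis force):
V_g = (1/(fρ)) |∂P/∂n| = 4.03×10⁻³ / (1.33×10⁻⁴ × 1.09) = 27.8 m/s
Converting: 27.8 m/s × 3.6 = 100 km/h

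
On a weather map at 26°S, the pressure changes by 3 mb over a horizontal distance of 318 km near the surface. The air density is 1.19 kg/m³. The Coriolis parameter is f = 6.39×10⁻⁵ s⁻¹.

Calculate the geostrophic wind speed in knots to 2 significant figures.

24 knots

Pressure gradient: |∂P/∂n| = 300 Pa / 318000 m = 9.43×10⁻⁴ Pa/m
Geostrophic balance (pressure-gradient force = Coriolis force):
V_g = (1/(fρ)) |∂P/∂n| = 9.43×10⁻⁴ / (6.39×10⁻⁵ × 1.19) = 12.4 m/s
Converting: 12.4 m/s × 1.944 = 24 knots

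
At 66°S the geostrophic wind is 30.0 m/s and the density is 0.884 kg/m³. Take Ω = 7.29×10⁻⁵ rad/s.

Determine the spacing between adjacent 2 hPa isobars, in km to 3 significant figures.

56.6 km

Coriolis parameter at 66°S:
f = 2Ω sin φ = 2 × 7.29×10⁻⁵ × sin 66° = 1.33×10⁻⁴ s⁻¹
Geostrophic balance rearranged: |∂P/∂n| = f ρ V_g
|∂P/∂n| = 1.33×10⁻⁴ × 0.884 × 30.0 = 3.53×10⁻³ Pa/m
Isobar spacing: Δn = ΔP/|∂P/∂n| = 200 Pa / 3.53×10⁻³ Pa/m = 56620 m ≈ 56.6 km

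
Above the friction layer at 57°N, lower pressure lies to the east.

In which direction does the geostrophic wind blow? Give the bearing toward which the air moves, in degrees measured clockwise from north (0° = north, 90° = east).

The pressure-gradient force points toward the east (bearing 090°).
Geostrophic balance: in the Northern Hemisphere the Coriolis force deflects motion to the right, so the geostrophic wind blows 90° to the right of the pressure-gradient force (low pressure on the left).
Rotating 090° by 90° clockwise gives 180° — the wind blows toward the south.

180°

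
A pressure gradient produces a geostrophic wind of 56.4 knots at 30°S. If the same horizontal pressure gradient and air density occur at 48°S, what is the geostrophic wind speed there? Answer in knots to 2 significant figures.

With the same pressure gradient and density, V_g ∝ 1/f ∝ 1/sin φ.
V₂ = V₁ · sin φ₁ / sin φ₂ = 56.4 × sin 30° / sin 48°
V₂ = 56.4 × 0.5000/0.7431 = 38 knots

38 knots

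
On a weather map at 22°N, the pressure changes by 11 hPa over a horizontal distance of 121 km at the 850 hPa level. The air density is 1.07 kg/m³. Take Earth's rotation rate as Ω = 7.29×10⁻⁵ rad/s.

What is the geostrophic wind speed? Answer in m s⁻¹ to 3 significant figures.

Coriolis parameter at 22°N:
f = 2Ω sin φ = 2 × 7.29×10⁻⁵ × sin 22° = 5.46×10⁻⁵ s⁻¹
Pressure gradient: |∂P/∂n| = 1100 Pa / 121000 m = 9.09×10⁻³ Pa/m
Geostrophic balance (pressure-gradient force = Coriolis force):
V_g = (1/(fρ)) |∂P/∂n| = 9.09×10⁻³ / (5.46×10⁻⁵ × 1.07) = 156 m/s

156 m s⁻¹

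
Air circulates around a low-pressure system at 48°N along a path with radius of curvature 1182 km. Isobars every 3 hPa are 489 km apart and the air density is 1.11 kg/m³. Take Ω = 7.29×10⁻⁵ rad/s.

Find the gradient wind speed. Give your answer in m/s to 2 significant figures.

Coriolis parameter at 48°N:
f = 2Ω sin φ = 2 × 7.29×10⁻⁵ × sin 48° = 1.08×10⁻⁴ s⁻¹
Pressure gradient: |∂P/∂n| = 300 Pa / 489000 m = 6.13×10⁻⁴ Pa/m
Geostrophic speed: V_g = |∂P/∂n|/(fρ) = 6.13×10⁻⁴/(1.08×10⁻⁴ × 1.11) = 5.10 m/s
Around a low, centrifugal force acts outward with Coriolis, so pressure-gradient force balances both:
(1/ρ)|∂P/∂n| = fV + V²/R  →  V² + fR·V − fR·V_g = 0
With fR = 1.08×10⁻⁴ × 1182×10³ m = 128 m/s:
V = [−fR + √((fR)² + 4 fR V_g)]/2 = [−128 + √(128² + 4×128×5.1)]/2 = 4.91 m/s
Subgeostrophic (V < V_g = 5.1 m/s), as expected around a low.

4.9 m/s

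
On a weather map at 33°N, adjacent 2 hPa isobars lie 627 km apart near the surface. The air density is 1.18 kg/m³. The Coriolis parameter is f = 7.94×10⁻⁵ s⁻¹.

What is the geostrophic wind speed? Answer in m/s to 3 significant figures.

Pressure gradient: |∂P/∂n| = 200 Pa / 627000 m = 3.19×10⁻⁴ Pa/m
Geostrophic balance (pressure-gradient force = Coriolis force):
V_g = (1/(fρ)) |∂P/∂n| = 3.19×10⁻⁴ / (7.94×10⁻⁵ × 1.18) = 3.40 m/s

3.40 m/s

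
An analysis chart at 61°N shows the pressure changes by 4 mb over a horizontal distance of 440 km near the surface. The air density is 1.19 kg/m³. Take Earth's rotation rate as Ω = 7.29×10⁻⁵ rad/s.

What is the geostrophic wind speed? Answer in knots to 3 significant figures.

Coriolis parameter at 61°N:
f = 2Ω sin φ = 2 × 7.29×10⁻⁵ × sin 61° = 1.28×10⁻⁴ s⁻¹
Pressure gradient: |∂P/∂n| = 400 Pa / 440000 m = 9.09×10⁻⁴ Pa/m
Geostrophic balance (pressure-gradient force = Coriolis force):
V_g = (1/(fρ)) |∂P/∂n| = 9.09×10⁻⁴ / (1.28×10⁻⁴ × 1.19) = 5.99 m/s
Converting: 5.99 m/s × 1.944 = 11.6 knots

11.6 knots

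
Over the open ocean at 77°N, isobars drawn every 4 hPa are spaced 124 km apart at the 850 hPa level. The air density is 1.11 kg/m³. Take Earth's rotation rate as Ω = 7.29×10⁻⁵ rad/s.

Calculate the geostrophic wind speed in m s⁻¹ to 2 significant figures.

20 m s⁻¹

Coriolis parameter at 77°N:
f = 2Ω sin φ = 2 × 7.29×10⁻⁵ × sin 77° = 1.42×10⁻⁴ s⁻¹
Pressure gradient: |∂P/∂n| = 400 Pa / 124000 m = 3.23×10⁻³ Pa/m
Geostrophic balance (pressure-gradient force = Coriolis force):
V_g = (1/(fρ)) |∂P/∂n| = 3.23×10⁻³ / (1.42×10⁻⁴ × 1.11) = 20.5 m/s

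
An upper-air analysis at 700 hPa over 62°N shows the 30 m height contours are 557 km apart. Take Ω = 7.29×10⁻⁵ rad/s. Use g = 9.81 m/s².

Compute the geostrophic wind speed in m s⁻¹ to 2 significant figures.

4.1 m s⁻¹

Coriolis parameter at 62°N:
f = 2Ω sin φ = 2 × 7.29×10⁻⁵ × sin 62° = 1.29×10⁻⁴ s⁻¹
Height gradient: |∂Z/∂n| = 30 m / 557000 m = 5.39×10⁻⁵
On a pressure surface, geostrophic balance gives V_g = (g/f)|∂Z/∂n|:
V_g = 9.81 × 5.39×10⁻⁵ / 1.29×10⁻⁴ = 4.10 m/s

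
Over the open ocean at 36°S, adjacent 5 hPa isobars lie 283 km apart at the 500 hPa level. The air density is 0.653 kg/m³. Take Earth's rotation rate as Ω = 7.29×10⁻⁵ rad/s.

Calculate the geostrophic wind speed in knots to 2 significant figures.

Coriolis parameter at 36°S:
f = 2Ω sin φ = 2 × 7.29×10⁻⁵ × sin 36° = 8.57×10⁻⁵ s⁻¹
Pressure gradient: |∂P/∂n| = 500 Pa / 283000 m = 1.77×10⁻³ Pa/m
Geostrophic balance (pressure-gradient force = Coriolis force):
V_g = (1/(fρ)) |∂P/∂n| = 1.77×10⁻³ / (8.57×10⁻⁵ × 0.653) = 31.6 m/s
Converting: 31.6 m/s × 1.944 = 61 knots

61 knots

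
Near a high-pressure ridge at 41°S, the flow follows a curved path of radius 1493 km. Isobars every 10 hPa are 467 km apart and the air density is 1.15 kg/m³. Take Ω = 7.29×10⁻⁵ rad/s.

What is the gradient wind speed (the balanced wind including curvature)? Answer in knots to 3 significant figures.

45.2 knots

Coriolis parameter at 41°S:
f = 2Ω sin φ = 2 × 7.29×10⁻⁵ × sin 41° = 9.57×10⁻⁵ s⁻¹
Pressure gradient: |∂P/∂n| = 1000 Pa / 467000 m = 2.14×10⁻³ Pa/m
Geostrophic speed: V_g = |∂P/∂n|/(fρ) = 2.14×10⁻³/(9.57×10⁻⁵ × 1.15) = 19.5 m/s
Around a high, pressure-gradient force acts outward with centrifugal, so Coriolis balances both:
fV = (1/ρ)|∂P/∂n| + V²/R  →  V² − fR·V + fR·V_g = 0
With fR = 9.57×10⁻⁵ × 1493×10³ m = 143 m/s:
V = [fR − √((fR)² − 4 fR V_g)]/2 = [143 − √(143² − 4×143×19.5)]/2 = 23.3 m/s
Supergeostrophic (V > V_g = 19.5 m/s), as expected around a high.
Converting: 23.3 m/s × 1.944 = 45.2 knots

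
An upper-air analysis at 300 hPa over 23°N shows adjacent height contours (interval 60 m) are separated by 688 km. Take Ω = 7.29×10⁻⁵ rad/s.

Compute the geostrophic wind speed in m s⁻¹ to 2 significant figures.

15 m s⁻¹

Coriolis parameter at 23°N:
f = 2Ω sin φ = 2 × 7.29×10⁻⁵ × sin 23° = 5.70×10⁻⁵ s⁻¹
Height gradient: |∂Z/∂n| = 60 m / 688000 m = 8.72×10⁻⁵
On a pressure surface, geostrophic balance gives V_g = (g/f)|∂Z/∂n|:
V_g = 9.81 × 8.72×10⁻⁵ / 5.70×10⁻⁵ = 15.0 m/s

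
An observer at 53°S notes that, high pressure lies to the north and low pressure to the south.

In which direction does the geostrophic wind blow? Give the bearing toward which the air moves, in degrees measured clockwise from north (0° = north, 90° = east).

090°

The pressure-gradient force points toward the south (bearing 180°).
Geostrophic balance: in the Southern Hemisphere the Coriolis force deflects motion to the left, so the geostrophic wind blows 90° to the left of the pressure-gradient force (low pressure on the right).
Rotating 180° by 90° counterclockwise gives 090° — the wind blows toward the east.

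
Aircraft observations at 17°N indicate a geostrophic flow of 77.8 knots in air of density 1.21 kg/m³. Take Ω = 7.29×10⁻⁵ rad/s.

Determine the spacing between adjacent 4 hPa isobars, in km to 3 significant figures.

Coriolis parameter at 17°N:
f = 2Ω sin φ = 2 × 7.29×10⁻⁵ × sin 17° = 4.26×10⁻⁵ s⁻¹
Wind speed in SI: 77.8 knots = 40.0 m/s
Geostrophic balance rearranged: |∂P/∂n| = f ρ V_g
|∂P/∂n| = 4.26×10⁻⁵ × 1.21 × 40.0 = 2.06×10⁻³ Pa/m
Isobar spacing: Δn = ΔP/|∂P/∂n| = 400 Pa / 2.06×10⁻³ Pa/m = 193760 m ≈ 194 km

194 km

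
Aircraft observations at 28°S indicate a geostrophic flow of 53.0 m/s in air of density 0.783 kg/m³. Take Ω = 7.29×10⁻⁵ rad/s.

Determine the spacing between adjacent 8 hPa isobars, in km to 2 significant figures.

Coriolis parameter at 28°S:
f = 2Ω sin φ = 2 × 7.29×10⁻⁵ × sin 28° = 6.84×10⁻⁵ s⁻¹
Geostrophic balance rearranged: |∂P/∂n| = f ρ V_g
|∂P/∂n| = 6.84×10⁻⁵ × 0.783 × 53.0 = 2.84×10⁻³ Pa/m
Isobar spacing: Δn = ΔP/|∂P/∂n| = 800 Pa / 2.84×10⁻³ Pa/m = 281634 m ≈ 280 km

280 km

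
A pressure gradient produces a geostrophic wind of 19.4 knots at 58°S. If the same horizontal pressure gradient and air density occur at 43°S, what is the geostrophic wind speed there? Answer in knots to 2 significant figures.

24 knots

With the same pressure gradient and density, V_g ∝ 1/f ∝ 1/sin φ.
V₂ = V₁ · sin φ₁ / sin φ₂ = 19.4 × sin 58° / sin 43°
V₂ = 19.4 × 0.8480/0.6820 = 24 knots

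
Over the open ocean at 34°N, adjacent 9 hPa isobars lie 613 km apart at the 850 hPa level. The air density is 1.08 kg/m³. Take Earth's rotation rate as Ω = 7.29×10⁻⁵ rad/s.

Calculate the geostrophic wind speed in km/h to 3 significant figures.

60.0 km/h

Coriolis parameter at 34°N:
f = 2Ω sin φ = 2 × 7.29×10⁻⁵ × sin 34° = 8.15×10⁻⁵ s⁻¹
Pressure gradient: |∂P/∂n| = 900 Pa / 613000 m = 1.47×10⁻³ Pa/m
Geostrophic balance (pressure-gradient force = Coriolis force):
V_g = (1/(fρ)) |∂P/∂n| = 1.47×10⁻³ / (8.15×10⁻⁵ × 1.08) = 16.7 m/s
Converting: 16.7 m/s × 3.6 = 60.0 km/h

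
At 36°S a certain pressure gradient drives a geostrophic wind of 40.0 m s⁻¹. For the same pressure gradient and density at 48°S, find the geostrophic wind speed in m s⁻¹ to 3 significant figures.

31.6 m s⁻¹

With the same pressure gradient and density, V_g ∝ 1/f ∝ 1/sin φ.
V₂ = V₁ · sin φ₁ / sin φ₂ = 40.0 × sin 36° / sin 48°
V₂ = 40.0 × 0.5878/0.7431 = 31.6 m s⁻¹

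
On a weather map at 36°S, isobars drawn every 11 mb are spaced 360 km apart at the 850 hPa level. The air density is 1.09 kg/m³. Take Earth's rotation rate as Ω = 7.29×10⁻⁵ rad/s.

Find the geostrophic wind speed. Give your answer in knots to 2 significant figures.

Coriolis parameter at 36°S:
f = 2Ω sin φ = 2 × 7.29×10⁻⁵ × sin 36° = 8.57×10⁻⁵ s⁻¹
Pressure gradient: |∂P/∂n| = 1100 Pa / 360000 m = 3.06×10⁻³ Pa/m
Geostrophic balance (pressure-gradient force = Coriolis force):
V_g = (1/(fρ)) |∂P/∂n| = 3.06×10⁻³ / (8.57×10⁻⁵ × 1.09) = 32.7 m/s
Converting: 32.7 m/s × 1.944 = 64 knots

64 knots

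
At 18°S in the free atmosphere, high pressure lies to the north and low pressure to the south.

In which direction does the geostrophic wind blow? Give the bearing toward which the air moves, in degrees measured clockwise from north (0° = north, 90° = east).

090°

The pressure-gradient force points toward the south (bearing 180°).
Geostrophic balance: in the Southern Hemisphere the Coriolis force deflects motion to the left, so the geostrophic wind blows 90° to the left of the pressure-gradient force (low pressure on the right).
Rotating 180° by 90° counterclockwise gives 090° — the wind blows toward the east.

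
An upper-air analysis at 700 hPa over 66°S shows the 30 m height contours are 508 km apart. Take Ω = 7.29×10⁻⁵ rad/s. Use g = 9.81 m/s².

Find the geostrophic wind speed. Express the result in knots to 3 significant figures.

8.45 knots

Coriolis parameter at 66°S:
f = 2Ω sin φ = 2 × 7.29×10⁻⁵ × sin 66° = 1.33×10⁻⁴ s⁻¹
Height gradient: |∂Z/∂n| = 30 m / 508000 m = 5.91×10⁻⁵
On a pressure surface, geostrophic balance gives V_g = (g/f)|∂Z/∂n|:
V_g = 9.81 × 5.91×10⁻⁵ / 1.33×10⁻⁴ = 4.35 m/s
Converting: 4.35 m/s × 1.944 = 8.45 knots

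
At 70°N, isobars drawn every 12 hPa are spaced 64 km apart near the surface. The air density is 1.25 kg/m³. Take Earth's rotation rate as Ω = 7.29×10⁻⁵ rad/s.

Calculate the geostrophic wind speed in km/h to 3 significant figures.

394 km/h

Coriolis parameter at 70°N:
f = 2Ω sin φ = 2 × 7.29×10⁻⁵ × sin 70° = 1.37×10⁻⁴ s⁻¹
Pressure gradient: |∂P/∂n| = 1200 Pa / 64000 m = 1.88×10⁻² Pa/m
Geostrophic balance (pressure-gradient force = Coriolis force):
V_g = (1/(fρ)) |∂P/∂n| = 1.88×10⁻² / (1.37×10⁻⁴ × 1.25) = 109 m/s
Converting: 109 m/s × 3.6 = 394 km/h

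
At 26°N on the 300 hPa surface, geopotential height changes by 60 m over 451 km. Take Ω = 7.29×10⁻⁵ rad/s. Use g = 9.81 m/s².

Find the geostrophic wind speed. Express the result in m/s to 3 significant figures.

20.4 m/s

Coriolis parameter at 26°N:
f = 2Ω sin φ = 2 × 7.29×10⁻⁵ × sin 26° = 6.39×10⁻⁵ s⁻¹
Height gradient: |∂Z/∂n| = 60 m / 451000 m = 1.33×10⁻⁴
On a pressure surface, geostrophic balance gives V_g = (g/f)|∂Z/∂n|:
V_g = 9.81 × 1.33×10⁻⁴ / 6.39×10⁻⁵ = 20.4 m/s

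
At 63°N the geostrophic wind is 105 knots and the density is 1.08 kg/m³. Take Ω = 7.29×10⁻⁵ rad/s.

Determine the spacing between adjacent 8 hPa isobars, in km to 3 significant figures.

Coriolis parameter at 63°N:
f = 2Ω sin φ = 2 × 7.29×10⁻⁵ × sin 63° = 1.30×10⁻⁴ s⁻¹
Wind speed in SI: 105 knots = 54.0 m/s
Geostrophic balance rearranged: |∂P/∂n| = f ρ V_g
|∂P/∂n| = 1.30×10⁻⁴ × 1.08 × 54.0 = 7.58×10⁻³ Pa/m
Isobar spacing: Δn = ΔP/|∂P/∂n| = 800 Pa / 7.58×10⁻³ Pa/m = 105560 m ≈ 106 km

106 km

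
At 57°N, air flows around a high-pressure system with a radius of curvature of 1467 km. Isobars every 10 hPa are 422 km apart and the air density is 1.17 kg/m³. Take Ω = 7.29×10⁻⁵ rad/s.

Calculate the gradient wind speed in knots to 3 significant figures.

35.9 knots

Coriolis parameter at 57°N:
f = 2Ω sin φ = 2 × 7.29×10⁻⁵ × sin 57° = 1.22×10⁻⁴ s⁻¹
Pressure gradient: |∂P/∂n| = 1000 Pa / 422000 m = 2.37×10⁻³ Pa/m
Geostrophic speed: V_g = |∂P/∂n|/(fρ) = 2.37×10⁻³/(1.22×10⁻⁴ × 1.17) = 16.6 m/s
Around a high, pressure-gradient force acts outward with centrifugal, so Coriolis balances both:
fV = (1/ρ)|∂P/∂n| + V²/R  →  V² − fR·V + fR·V_g = 0
With fR = 1.22×10⁻⁴ × 1467×10³ m = 179 m/s:
V = [fR − √((fR)² − 4 fR V_g)]/2 = [179 − √(179² − 4×179×16.6)]/2 = 18.5 m/s
Supergeostrophic (V > V_g = 16.6 m/s), as expected around a high.
Converting: 18.5 m/s × 1.944 = 35.9 knots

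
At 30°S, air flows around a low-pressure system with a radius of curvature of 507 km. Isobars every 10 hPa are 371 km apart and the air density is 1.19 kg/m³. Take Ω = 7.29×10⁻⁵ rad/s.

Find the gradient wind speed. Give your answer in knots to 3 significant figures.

Coriolis parameter at 30°S:
f = 2Ω sin φ = 2 × 7.29×10⁻⁵ × sin 30° = 7.29×10⁻⁵ s⁻¹
Pressure gradient: |∂P/∂n| = 1000 Pa / 371000 m = 2.70×10⁻³ Pa/m
Geostrophic speed: V_g = |∂P/∂n|/(fρ) = 2.70×10⁻³/(7.29×10⁻⁵ × 1.19) = 31.1 m/s
Around a low, centrifugal force acts outward with Coriolis, so pressure-gradient force balances both:
(1/ρ)|∂P/∂n| = fV + V²/R  →  V² + fR·V − fR·V_g = 0
With fR = 7.29×10⁻⁵ × 507×10³ m = 37.0 m/s:
V = [−fR + √((fR)² + 4 fR V_g)]/2 = [−37.0 + √(37.0² + 4×37.0×31.1)]/2 = 20.1 m/s
Subgeostrophic (V < V_g = 31.1 m/s), as expected around a low.
Converting: 20.1 m/s × 1.944 = 39.1 knots

39.1 knots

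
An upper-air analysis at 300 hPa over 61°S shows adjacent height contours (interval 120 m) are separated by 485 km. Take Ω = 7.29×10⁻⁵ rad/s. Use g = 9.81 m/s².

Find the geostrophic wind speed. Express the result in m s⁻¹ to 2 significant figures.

Coriolis parameter at 61°S:
f = 2Ω sin φ = 2 × 7.29×10⁻⁵ × sin 61° = 1.28×10⁻⁴ s⁻¹
Height gradient: |∂Z/∂n| = 120 m / 485000 m = 2.47×10⁻⁴
On a pressure surface, geostrophic balance gives V_g = (g/f)|∂Z/∂n|:
V_g = 9.81 × 2.47×10⁻⁴ / 1.28×10⁻⁴ = 19.0 m/s

19 m s⁻¹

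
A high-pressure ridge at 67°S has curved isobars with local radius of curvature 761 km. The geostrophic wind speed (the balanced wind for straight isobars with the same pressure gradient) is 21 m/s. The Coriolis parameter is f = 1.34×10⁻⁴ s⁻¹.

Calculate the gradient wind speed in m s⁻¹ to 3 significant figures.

Around a high, pressure-gradient force acts outward with centrifugal, so Coriolis balances both:
fV = (1/ρ)|∂P/∂n| + V²/R  →  V² − fR·V + fR·V_g = 0
With fR = 1.34×10⁻⁴ × 761×10³ m = 102 m/s:
V = [fR − √((fR)² − 4 fR V_g)]/2 = [102 − √(102² − 4×102×21)]/2 = 29.6 m/s
Supergeostrophic (V > V_g = 21 m/s), as expected around a high.

29.6 m s⁻¹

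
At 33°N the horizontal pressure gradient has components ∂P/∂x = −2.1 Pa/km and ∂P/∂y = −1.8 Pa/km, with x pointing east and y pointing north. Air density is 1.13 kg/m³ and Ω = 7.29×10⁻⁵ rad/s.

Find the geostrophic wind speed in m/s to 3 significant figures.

30.8 m/s

Coriolis parameter at 33°N:
f = 2Ω sin φ = 2 × 7.29×10⁻⁵ × sin 33° = 7.94×10⁻⁵ s⁻¹
Component geostrophic relations (x east, y north):
u_g = −(1/(fρ)) ∂P/∂y,  v_g = (1/(fρ)) ∂P/∂x
u_g = −(−1.8×10⁻³)/(7.94×10⁻⁵ × 1.13) = 20.1 m/s;  v_g = (−2.1×10⁻³)/(7.94×10⁻⁵ × 1.13) = −23.4 m/s
|V_g| = √(u_g² + v_g²) = 30.8 m/s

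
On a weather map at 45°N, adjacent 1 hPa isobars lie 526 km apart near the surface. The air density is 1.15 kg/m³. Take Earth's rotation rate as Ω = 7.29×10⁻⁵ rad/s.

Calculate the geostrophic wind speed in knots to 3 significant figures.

Coriolis parameter at 45°N:
f = 2Ω sin φ = 2 × 7.29×10⁻⁵ × sin 45° = 1.03×10⁻⁴ s⁻¹
Pressure gradient: |∂P/∂n| = 100 Pa / 526000 m = 1.90×10⁻⁴ Pa/m
Geostrophic balance (pressure-gradient force = Coriolis force):
V_g = (1/(fρ)) |∂P/∂n| = 1.90×10⁻⁴ / (1.03×10⁻⁴ × 1.15) = 1.60 m/s
Converting: 1.60 m/s × 1.944 = 3.12 knots

3.12 knots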